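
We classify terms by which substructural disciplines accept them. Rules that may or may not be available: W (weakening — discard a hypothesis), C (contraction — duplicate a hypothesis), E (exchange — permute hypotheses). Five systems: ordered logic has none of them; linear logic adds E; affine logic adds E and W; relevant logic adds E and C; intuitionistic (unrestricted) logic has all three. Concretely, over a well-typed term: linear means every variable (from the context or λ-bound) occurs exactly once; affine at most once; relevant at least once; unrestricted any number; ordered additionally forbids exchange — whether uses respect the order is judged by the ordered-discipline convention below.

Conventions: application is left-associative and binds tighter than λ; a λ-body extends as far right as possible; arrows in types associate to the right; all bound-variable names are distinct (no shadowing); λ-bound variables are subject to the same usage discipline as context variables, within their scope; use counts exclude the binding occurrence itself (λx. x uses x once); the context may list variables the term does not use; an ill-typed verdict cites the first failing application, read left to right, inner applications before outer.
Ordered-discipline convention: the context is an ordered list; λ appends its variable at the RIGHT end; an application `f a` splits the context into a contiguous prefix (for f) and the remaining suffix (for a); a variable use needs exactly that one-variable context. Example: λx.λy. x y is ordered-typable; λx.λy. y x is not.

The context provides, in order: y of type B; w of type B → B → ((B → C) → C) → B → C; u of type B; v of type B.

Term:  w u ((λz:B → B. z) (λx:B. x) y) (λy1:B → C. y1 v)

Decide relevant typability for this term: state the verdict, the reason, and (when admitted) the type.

yes — every one of y, w, u, v, z, x, y1 appears; term : B → C
use counts: y=1, w=1, u=1, v=1, z (bound)=1, x (bound)=1, y1 (bound)=1
uses in reading order: w, u, z, x, y, y1, v
typing: ✓ — B → C
summary: ordered ✗, linear ✓, affine ✓, relevant ✓, unrestricted ✓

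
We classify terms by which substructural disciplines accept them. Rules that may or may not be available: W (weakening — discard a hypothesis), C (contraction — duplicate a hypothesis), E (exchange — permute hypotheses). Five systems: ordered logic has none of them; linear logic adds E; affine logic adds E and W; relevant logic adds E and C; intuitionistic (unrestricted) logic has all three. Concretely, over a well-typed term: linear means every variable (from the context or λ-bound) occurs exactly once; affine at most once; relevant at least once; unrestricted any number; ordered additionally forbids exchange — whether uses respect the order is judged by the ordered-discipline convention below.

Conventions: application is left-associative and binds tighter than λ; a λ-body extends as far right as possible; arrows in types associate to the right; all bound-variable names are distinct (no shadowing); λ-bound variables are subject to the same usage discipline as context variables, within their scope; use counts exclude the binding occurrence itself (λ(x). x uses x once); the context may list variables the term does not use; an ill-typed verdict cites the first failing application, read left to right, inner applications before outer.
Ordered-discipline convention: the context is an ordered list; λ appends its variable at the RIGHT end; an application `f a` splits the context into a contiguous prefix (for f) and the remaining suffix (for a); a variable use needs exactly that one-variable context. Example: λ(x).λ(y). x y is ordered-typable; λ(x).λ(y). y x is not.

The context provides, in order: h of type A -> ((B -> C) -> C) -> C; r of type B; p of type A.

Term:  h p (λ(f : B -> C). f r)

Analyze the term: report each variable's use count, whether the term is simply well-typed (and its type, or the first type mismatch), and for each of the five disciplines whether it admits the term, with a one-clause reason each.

variable uses: h=1, r=1, p=1, f [bound]=1
uses in reading order: h, p, f, r
typing: the term checks, with type C
ordered: ✗ — no contiguous prefix/suffix split fits h, p, f, r
linear: ✓ — h, r, p, f: one use apiece
affine: ✓ — at most one use each (h, r, p, f)
relevant: ✓ — h, r, p, f: all used, weakening unneeded
unrestricted: ✓ — simply typable at C; W, C, E all held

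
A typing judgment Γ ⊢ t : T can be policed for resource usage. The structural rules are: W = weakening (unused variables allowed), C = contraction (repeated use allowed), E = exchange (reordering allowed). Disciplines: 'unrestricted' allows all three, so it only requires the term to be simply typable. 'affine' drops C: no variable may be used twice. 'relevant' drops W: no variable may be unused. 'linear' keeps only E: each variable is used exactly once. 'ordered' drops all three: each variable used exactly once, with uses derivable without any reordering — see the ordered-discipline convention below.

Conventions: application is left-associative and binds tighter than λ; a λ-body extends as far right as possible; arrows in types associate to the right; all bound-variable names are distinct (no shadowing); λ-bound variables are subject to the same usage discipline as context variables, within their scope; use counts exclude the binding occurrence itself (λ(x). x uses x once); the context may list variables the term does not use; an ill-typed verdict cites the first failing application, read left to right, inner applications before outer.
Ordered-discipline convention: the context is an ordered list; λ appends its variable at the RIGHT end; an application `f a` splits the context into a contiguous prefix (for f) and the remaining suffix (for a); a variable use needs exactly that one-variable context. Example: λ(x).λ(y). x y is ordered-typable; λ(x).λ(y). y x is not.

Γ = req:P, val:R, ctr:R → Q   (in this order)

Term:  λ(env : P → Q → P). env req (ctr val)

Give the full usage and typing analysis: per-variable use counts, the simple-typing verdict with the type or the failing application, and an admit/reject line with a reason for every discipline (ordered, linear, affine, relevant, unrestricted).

usage: req: 1; val: 1; ctr: 1; env (bound): 1
uses in reading order: env, req, ctr, val
typing: ✓ — (P → Q → P) → P
ordered: ✗, no contiguous prefix/suffix split fits env, req, ctr, val
linear: ✓, each of req, val, ctr, env used exactly once
affine: ✓, no duplicate uses among req, val, ctr, env
relevant: ✓, req, val, ctr, env: all used, weakening unneeded
unrestricted: ✓, typability at (P → Q → P) → P is all that's needed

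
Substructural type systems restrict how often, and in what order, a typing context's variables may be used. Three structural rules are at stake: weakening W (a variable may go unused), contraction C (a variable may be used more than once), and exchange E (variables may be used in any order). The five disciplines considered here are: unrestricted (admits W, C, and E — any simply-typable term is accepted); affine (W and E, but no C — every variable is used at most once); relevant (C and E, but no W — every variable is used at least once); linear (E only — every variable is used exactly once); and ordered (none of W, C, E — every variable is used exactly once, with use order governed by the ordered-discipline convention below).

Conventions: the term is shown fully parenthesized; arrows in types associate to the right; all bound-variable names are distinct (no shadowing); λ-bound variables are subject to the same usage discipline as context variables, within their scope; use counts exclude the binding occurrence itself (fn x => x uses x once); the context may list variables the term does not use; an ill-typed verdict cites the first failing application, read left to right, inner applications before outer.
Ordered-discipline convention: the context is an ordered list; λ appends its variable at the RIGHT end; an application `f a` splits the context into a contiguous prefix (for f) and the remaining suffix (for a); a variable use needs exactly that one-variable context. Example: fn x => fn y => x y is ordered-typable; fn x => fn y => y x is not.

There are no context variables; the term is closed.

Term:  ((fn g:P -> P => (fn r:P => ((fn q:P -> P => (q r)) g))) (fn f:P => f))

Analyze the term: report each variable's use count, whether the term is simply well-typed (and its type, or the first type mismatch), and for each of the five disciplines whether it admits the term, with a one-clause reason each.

variable uses: g (bound)=1; r (bound)=1; q (bound)=1; f (bound)=1
order of uses: q, r, g, f
typing: the term checks, with type P -> P
ordered: ✗, no contiguous prefix/suffix split fits q, r, g, f
linear: ✓, single use per variable (g, r, q, f)
affine: ✓, at most one use each (g, r, q, f)
relevant: ✓, every one of g, r, q, f appears
unrestricted: ✓, typability at P -> P is all that's needed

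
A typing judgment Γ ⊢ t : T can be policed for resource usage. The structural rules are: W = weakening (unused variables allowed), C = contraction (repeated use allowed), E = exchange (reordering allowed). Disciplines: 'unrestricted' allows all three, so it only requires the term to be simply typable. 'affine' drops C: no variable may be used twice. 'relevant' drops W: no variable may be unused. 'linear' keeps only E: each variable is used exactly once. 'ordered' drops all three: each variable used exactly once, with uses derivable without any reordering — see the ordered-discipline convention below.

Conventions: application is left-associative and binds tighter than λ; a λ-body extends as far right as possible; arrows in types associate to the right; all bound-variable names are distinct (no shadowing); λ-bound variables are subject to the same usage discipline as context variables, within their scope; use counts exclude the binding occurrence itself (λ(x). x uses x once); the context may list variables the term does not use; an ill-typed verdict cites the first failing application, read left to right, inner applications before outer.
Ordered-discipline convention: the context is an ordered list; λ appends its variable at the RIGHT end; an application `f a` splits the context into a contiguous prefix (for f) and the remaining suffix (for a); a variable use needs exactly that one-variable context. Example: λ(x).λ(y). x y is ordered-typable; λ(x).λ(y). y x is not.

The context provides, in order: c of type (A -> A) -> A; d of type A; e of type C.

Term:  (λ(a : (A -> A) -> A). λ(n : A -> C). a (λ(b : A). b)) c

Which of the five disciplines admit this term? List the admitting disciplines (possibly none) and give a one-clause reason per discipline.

admitted by: affine, unrestricted
variable uses: c: 1, d: 0, e: 0, a (bound): 1, n (bound): 0, b (bound): 1
use order (left to right): a, b, c
typing: ✓ — (A -> C) -> A
ordered ✗ (d, e, n never used (weakening))
linear ✗ (d, e, n never used (weakening))
affine ✓ (no duplicate uses among c, d, e, a, n, b)
relevant ✗ (d, e, n never used (weakening))
unrestricted ✓ (type-checks ((A -> C) -> A) and nothing is barred)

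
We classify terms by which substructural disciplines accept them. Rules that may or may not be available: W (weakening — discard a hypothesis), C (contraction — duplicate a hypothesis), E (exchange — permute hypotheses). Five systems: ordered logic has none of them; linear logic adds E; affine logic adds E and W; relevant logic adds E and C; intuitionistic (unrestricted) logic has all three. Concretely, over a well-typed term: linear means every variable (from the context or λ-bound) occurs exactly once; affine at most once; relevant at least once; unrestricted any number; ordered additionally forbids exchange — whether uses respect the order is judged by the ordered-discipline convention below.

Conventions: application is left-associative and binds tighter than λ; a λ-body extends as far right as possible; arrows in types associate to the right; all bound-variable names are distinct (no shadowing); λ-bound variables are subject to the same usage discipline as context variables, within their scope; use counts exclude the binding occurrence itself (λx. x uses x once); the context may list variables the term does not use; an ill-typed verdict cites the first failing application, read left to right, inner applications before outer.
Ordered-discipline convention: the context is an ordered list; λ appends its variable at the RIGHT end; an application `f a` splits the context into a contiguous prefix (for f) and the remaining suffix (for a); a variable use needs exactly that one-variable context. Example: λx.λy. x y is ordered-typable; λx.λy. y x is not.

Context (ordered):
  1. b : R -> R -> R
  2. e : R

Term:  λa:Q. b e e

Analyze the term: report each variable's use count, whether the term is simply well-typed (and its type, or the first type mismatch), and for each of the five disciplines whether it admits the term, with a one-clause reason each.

use counts: b ×1, e ×2, a [bound] ×0
left-to-right use order: b, e, e
typing: ✓ — Q -> R
ordered: ✗ — needs contraction — e ×2; needs weakening: a unused
linear: ✗ — needs contraction — e ×2; needs weakening: a unused
affine: ✗ — needs contraction — e ×2
relevant: ✗ — needs weakening: a unused
unrestricted: ✓ — typability at Q -> R is all that's needed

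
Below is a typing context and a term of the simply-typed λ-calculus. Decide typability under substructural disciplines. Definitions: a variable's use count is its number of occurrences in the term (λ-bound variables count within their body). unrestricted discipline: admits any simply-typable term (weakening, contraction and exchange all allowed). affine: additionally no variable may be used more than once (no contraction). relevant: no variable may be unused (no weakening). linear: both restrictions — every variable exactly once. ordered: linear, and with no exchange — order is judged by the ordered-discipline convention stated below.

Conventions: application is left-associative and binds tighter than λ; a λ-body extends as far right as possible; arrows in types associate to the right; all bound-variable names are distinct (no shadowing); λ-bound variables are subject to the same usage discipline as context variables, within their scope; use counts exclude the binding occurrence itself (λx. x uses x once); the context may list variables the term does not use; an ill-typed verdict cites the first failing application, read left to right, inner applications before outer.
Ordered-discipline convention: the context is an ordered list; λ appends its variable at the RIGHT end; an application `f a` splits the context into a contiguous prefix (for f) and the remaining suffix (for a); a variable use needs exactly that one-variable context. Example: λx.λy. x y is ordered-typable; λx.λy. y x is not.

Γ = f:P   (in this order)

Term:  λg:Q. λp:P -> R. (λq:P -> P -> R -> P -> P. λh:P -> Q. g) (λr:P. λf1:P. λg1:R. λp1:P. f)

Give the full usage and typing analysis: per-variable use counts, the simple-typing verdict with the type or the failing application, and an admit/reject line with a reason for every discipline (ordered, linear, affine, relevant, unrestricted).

use counts: f: 1×; g (λ-bound): 1×; p (λ-bound): 0×; q (λ-bound): 0×; h (λ-bound): 0×; r (λ-bound): 0×; f1 (λ-bound): 0×; g1 (λ-bound): 0×; p1 (λ-bound): 0×
order of uses: g, f
typing: ✓ — Q -> (P -> R) -> (P -> Q) -> Q
ordered: ✗, unused: p, q, h, r, f1, g1, p1 — weakening required
linear: ✗, unused: p, q, h, r, f1, g1, p1 — weakening required
affine: ✓, f, g, p, q, h, r, f1, g1, p1: no repeats, contraction unneeded
relevant: ✗, unused: p, q, h, r, f1, g1, p1 — weakening required
unrestricted: ✓, type-checks (Q -> (P -> R) -> (P -> Q) -> Q) and nothing is barred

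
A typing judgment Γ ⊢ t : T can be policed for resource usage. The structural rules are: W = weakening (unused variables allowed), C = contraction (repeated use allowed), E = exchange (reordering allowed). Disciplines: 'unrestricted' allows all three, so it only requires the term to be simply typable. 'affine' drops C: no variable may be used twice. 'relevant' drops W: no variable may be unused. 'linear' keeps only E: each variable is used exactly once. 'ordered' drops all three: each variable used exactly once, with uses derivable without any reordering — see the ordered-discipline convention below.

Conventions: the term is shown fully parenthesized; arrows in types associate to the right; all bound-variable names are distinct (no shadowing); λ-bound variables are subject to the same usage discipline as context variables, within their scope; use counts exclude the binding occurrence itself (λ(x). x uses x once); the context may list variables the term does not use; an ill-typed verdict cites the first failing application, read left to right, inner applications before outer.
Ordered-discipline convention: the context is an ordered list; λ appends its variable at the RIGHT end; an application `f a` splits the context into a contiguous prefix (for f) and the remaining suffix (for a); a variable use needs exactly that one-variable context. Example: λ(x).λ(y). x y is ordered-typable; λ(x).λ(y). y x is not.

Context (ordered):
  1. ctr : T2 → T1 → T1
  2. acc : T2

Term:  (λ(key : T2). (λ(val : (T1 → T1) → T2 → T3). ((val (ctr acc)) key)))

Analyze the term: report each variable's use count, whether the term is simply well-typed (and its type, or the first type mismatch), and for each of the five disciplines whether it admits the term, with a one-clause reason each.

variable uses: ctr: 1×; acc: 1×; key (λ-bound): 1×; val (λ-bound): 1×
left-to-right use order: val, ctr, acc, key
typing: ✓ — T2 → ((T1 → T1) → T2 → T3) → T3
ordered: ✗, no contiguous prefix/suffix split fits val, ctr, acc, key
linear: ✓, single use per variable (ctr, acc, key, val)
affine: ✓, none of ctr, acc, key, val used more than once
relevant: ✓, every one of ctr, acc, key, val appears
unrestricted: ✓, typability at T2 → ((T1 → T1) → T2 → T3) → T3 is all that's needed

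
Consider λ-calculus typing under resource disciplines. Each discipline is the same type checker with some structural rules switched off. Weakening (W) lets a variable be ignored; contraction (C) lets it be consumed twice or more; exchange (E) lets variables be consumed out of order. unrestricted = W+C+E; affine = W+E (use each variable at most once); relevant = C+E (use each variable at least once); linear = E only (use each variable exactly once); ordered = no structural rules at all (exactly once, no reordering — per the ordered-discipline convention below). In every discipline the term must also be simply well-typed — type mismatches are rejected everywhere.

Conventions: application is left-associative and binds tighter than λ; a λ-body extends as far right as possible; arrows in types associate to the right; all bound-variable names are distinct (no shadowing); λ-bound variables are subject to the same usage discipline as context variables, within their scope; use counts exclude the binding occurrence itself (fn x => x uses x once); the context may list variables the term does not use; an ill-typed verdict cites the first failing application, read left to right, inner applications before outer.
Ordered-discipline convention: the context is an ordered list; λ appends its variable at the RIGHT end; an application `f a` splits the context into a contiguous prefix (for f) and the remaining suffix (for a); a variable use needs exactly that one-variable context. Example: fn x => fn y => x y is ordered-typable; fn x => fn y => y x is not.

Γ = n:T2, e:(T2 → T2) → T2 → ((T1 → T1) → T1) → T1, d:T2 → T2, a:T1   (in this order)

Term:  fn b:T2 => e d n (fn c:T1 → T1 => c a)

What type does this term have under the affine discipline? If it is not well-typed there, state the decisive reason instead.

term : T2 → T1
usage: n=1; e=1; d=1; a=1; b (λ-bound)=0; c (λ-bound)=1
use order (left to right): e, d, n, c, a
typing: well-typed — term : T2 → T1
across the five disciplines: ordered ✗; linear ✗; affine ✓; relevant ✗; unrestricted ✓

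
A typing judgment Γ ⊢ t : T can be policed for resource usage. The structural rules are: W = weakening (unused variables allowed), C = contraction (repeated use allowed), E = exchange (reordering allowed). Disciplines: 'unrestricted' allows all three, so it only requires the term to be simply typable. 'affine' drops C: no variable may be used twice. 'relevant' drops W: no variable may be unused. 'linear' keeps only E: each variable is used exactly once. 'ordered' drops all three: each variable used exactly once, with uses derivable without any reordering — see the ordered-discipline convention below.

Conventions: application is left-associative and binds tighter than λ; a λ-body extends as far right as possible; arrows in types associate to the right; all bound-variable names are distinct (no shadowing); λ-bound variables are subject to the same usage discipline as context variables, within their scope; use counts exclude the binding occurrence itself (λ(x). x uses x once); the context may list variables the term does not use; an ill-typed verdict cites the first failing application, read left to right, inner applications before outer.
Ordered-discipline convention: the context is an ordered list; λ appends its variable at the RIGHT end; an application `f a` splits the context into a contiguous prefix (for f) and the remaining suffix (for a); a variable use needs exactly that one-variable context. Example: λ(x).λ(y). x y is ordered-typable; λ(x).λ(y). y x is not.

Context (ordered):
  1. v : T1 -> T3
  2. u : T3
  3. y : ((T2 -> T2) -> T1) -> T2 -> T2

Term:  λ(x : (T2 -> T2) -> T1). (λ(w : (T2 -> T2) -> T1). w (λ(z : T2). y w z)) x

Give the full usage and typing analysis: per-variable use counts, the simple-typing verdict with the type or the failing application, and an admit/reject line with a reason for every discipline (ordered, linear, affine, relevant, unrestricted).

use counts: v=0; u=0; y=1; x (bound)=1; w (bound)=2; z (bound)=1
left-to-right use order: w, y, w, z, x
typing: well-typed at ((T2 -> T2) -> T1) -> T1
ordered ✗ (w ×2 used more than once (contraction); v, u left unused)
linear ✗ (w ×2 used more than once (contraction); v, u left unused)
affine ✗ (w ×2 used more than once (contraction))
relevant ✗ (v, u left unused)
unrestricted ✓ (well-typed at ((T2 -> T2) -> T1) -> T1; no restrictions here)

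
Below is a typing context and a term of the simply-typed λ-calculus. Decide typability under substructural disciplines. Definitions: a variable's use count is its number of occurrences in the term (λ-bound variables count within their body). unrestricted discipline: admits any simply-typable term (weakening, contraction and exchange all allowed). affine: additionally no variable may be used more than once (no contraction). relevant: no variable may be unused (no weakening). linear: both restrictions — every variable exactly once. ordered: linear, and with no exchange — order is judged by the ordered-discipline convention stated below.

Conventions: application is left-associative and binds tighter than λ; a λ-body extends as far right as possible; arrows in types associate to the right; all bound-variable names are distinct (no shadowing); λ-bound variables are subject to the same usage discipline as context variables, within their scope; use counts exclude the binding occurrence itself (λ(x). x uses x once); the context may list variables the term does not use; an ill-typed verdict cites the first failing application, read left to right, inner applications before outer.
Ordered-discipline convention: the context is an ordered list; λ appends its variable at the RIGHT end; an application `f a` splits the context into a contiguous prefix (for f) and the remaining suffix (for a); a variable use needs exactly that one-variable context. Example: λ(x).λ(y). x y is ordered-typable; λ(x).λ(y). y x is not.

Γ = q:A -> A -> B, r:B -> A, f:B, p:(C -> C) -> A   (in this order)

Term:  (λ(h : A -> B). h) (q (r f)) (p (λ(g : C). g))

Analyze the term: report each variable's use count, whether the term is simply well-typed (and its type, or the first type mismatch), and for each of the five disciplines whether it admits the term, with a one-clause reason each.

counts: q=1; r=1; f=1; p=1; h (λ-bound)=1; g (λ-bound)=1
left-to-right use order: h, q, r, f, p, g
typing: well-typed — term : B
ordered: ✓, single-use (q, r, f, p, h, g), ordered derivation ok
linear: ✓, q, r, f, p, h, g: one use apiece
affine: ✓, q, r, f, p, h, g: no repeats, contraction unneeded
relevant: ✓, none of q, r, f, p, h, g goes unused
unrestricted: ✓, typability at B is all that's needed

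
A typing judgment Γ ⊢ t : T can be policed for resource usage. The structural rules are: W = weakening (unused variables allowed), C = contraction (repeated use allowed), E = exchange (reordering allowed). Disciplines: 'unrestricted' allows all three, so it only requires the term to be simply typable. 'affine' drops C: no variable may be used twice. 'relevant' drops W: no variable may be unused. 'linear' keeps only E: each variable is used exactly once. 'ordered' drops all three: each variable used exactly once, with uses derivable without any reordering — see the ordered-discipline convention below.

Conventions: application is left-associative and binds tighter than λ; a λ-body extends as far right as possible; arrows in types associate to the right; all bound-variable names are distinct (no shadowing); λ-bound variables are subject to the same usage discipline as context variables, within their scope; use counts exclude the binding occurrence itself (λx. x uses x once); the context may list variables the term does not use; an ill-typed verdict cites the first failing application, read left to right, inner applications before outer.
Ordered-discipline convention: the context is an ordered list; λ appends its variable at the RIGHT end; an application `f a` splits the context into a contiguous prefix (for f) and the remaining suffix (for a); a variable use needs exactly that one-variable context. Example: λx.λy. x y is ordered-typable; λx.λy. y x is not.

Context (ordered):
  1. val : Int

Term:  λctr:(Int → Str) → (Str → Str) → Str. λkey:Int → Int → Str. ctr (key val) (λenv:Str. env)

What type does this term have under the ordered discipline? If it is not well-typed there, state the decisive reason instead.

not well-typed under ordered — needs exchange: uses follow ctr, key, val, env
variable uses: val ×1, ctr [bound] ×1, key [bound] ×1, env [bound] ×1
uses in reading order: ctr, key, val, env
typing: well-typed — term : ((Int → Str) → (Str → Str) → Str) → (Int → Int → Str) → Str
summary: ordered ✗ · linear ✓ · affine ✓ · relevant ✓ · unrestricted ✓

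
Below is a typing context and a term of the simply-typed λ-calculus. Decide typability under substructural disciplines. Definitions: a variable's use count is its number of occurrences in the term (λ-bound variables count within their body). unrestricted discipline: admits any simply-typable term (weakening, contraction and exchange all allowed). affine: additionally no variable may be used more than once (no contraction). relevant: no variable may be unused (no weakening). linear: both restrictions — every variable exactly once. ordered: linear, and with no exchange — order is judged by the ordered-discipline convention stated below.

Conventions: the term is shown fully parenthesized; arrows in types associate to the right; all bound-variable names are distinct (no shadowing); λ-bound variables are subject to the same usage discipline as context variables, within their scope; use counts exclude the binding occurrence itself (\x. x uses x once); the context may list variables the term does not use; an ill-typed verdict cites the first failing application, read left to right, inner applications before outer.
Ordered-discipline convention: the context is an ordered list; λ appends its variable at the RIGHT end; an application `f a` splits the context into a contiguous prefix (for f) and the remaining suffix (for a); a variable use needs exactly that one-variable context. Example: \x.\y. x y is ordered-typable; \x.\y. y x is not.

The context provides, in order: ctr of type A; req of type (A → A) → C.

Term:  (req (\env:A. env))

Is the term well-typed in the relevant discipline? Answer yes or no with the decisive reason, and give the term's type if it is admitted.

no — needs weakening: ctr unused
variable uses: ctr: 0×, req: 1×, env (λ-bound): 1×
left-to-right use order: req, env
typing: ✓ — C
summary: ordered ✗, linear ✗, affine ✓, relevant ✗, unrestricted ✓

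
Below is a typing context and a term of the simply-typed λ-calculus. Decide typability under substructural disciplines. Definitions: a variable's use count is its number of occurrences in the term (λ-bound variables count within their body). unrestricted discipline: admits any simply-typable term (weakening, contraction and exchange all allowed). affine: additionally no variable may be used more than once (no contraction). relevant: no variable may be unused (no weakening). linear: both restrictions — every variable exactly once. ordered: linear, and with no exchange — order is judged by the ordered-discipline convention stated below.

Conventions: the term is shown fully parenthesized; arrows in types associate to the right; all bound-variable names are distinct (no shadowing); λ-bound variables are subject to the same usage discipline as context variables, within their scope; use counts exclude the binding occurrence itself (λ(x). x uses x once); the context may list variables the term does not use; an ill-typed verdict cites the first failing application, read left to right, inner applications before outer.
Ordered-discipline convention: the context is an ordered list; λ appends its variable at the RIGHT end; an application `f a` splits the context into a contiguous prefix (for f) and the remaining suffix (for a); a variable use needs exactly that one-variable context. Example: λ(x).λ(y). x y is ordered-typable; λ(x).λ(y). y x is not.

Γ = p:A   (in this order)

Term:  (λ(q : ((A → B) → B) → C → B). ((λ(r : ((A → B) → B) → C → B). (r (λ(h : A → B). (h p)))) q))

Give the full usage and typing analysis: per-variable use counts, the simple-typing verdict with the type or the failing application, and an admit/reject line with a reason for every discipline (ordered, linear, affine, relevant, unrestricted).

use counts: p: 1; q (λ-bound): 1; r (λ-bound): 1; h (λ-bound): 1
uses in reading order: r, h, p, q
typing: well-typed at (((A → B) → B) → C → B) → C → B
ordered: ✗ — needs exchange: uses follow r, h, p, q
linear: ✓ — each of p, q, r, h used exactly once
affine: ✓ — at most one use each (p, q, r, h)
relevant: ✓ — at least one use each (p, q, r, h)
unrestricted: ✓ — well-typed at (((A → B) → B) → C → B) → C → B; no restrictions here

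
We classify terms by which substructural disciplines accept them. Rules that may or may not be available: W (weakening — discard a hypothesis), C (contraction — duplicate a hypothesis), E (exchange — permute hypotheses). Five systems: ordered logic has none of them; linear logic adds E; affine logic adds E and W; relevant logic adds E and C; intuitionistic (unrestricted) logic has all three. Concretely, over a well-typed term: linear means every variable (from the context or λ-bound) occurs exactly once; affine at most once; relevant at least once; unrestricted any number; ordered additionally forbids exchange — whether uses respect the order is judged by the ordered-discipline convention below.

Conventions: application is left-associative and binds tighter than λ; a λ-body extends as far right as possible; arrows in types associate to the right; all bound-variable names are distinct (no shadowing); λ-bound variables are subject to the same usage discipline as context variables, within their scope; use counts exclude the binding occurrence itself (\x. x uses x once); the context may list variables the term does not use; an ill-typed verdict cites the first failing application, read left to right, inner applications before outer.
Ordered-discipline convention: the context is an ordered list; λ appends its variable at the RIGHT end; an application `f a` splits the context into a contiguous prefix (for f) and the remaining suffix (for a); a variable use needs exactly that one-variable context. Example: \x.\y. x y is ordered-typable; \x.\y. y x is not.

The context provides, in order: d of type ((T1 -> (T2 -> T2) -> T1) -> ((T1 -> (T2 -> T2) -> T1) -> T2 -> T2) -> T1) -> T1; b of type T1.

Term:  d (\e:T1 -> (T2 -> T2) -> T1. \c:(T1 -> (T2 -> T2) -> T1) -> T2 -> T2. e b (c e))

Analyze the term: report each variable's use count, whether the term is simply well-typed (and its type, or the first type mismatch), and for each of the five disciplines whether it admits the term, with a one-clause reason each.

use counts: d=1; b=1; e (λ-bound)=2; c (λ-bound)=1
order of uses: d, e, b, c, e
typing: the term checks, with type T1
ordered: ✗ — repeated use of e ×2
linear: ✗ — repeated use of e ×2
affine: ✗ — repeated use of e ×2
relevant: ✓ — d, b, e, c: all used, weakening unneeded
unrestricted: ✓ — simply typable at T1; W, C, E all held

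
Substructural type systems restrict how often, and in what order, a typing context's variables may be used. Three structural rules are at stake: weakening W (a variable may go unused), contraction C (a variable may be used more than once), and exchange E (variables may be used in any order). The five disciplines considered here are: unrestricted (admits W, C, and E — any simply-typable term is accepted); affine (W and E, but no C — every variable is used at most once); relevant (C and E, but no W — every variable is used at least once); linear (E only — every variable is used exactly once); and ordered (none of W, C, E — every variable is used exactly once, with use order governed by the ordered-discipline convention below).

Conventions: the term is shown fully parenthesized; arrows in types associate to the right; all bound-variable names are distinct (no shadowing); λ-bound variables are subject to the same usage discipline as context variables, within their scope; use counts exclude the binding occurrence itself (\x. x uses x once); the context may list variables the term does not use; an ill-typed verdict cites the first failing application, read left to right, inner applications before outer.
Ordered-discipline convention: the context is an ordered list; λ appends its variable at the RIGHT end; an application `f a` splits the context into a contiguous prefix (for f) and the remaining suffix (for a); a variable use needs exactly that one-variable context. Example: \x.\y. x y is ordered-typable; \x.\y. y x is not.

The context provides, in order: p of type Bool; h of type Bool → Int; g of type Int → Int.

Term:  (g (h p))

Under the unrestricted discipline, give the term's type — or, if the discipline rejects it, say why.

term : Int
counts: p: 1×; h: 1×; g: 1×
use order (left to right): g, h, p
typing: ✓ — Int
across the five disciplines: ordered ✗; linear ✓; affine ✓; relevant ✓; unrestricted ✓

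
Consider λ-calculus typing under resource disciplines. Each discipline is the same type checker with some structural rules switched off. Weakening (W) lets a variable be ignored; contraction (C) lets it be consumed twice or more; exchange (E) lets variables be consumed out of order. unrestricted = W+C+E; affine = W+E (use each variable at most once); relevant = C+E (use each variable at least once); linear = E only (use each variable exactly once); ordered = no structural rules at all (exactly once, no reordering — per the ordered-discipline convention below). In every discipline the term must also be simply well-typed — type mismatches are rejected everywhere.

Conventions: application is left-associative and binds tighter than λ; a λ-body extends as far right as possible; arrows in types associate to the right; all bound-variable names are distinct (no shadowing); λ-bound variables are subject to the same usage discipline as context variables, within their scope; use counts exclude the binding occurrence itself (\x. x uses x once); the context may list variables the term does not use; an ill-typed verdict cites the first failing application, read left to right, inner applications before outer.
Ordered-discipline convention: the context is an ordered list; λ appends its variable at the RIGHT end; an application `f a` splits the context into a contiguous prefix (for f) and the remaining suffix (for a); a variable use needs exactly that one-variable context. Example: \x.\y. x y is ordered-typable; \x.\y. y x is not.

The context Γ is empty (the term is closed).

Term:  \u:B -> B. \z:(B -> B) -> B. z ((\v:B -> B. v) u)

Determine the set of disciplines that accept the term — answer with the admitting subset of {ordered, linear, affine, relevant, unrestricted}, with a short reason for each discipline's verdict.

admitting disciplines: linear, affine, relevant, unrestricted
counts: u [bound]: 1×, z [bound]: 1×, v [bound]: 1×
use order (left to right): z, v, u
typing: the term checks, with type (B -> B) -> ((B -> B) -> B) -> B
ordered: ✗ — no contiguous prefix/suffix split fits z, v, u
linear: ✓ — single use per variable (u, z, v)
affine: ✓ — at most one use each (u, z, v)
relevant: ✓ — none of u, z, v goes unused
unrestricted: ✓ — simply typable at (B -> B) -> ((B -> B) -> B) -> B; W, C, E all held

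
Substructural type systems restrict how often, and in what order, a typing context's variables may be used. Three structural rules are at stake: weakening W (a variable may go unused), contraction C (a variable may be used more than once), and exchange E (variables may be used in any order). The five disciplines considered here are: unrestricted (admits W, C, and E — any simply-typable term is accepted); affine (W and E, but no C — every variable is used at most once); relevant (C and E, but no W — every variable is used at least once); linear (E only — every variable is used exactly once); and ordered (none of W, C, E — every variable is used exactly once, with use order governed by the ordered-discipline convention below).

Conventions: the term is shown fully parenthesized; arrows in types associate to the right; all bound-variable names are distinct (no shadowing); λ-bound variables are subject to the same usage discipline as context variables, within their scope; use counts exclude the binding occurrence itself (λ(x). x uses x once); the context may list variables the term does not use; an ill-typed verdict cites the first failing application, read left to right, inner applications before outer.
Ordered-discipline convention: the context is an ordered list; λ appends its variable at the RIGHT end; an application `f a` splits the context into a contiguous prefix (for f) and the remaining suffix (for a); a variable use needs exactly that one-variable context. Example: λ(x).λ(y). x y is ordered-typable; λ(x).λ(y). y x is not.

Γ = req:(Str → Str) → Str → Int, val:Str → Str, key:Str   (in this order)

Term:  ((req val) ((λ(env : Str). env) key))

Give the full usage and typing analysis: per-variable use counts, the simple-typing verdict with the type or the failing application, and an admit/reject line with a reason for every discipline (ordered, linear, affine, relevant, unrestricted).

use counts: req ×1; val ×1; key ×1; env (bound) ×1
order of uses: req, val, env, key
typing: the term checks, with type Int
ordered: ✓ — req, val, key, env once each; derivable with no W/C/E
linear: ✓ — req, val, key, env: one use apiece
affine: ✓ — req, val, key, env: no repeats, contraction unneeded
relevant: ✓ — at least one use each (req, val, key, env)
unrestricted: ✓ — type-checks (Int) and nothing is barred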